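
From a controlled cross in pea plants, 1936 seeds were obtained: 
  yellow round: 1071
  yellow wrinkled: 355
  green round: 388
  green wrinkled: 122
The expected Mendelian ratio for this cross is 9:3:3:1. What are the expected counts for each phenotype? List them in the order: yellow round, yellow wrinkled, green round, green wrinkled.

The 9:3:3:1 ratio has 16 parts, so with N = 1936 the expected counts are:
  yellow round: 1936 × 9/16 = 1089
  yellow wrinkled: 1936 × 3/16 = 363
  green round: 1936 × 3/16 = 363
  green wrinkled: 1936 × 1/16 = 121

1089, 363, 363, 121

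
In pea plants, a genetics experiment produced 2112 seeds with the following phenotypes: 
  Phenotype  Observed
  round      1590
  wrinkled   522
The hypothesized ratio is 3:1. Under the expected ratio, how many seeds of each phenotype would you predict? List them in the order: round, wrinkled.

1584, 528

Under the 3:1 hypothesis (Σ ratio = 4, N = 2112):
  round: 2112 × 3/4 = 1584
  wrinkled: 2112 × 1/4 = 528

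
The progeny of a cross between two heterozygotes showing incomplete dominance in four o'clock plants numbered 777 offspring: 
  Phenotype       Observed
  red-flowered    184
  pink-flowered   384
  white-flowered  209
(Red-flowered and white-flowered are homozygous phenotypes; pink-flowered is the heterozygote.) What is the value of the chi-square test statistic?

1.713

With incomplete dominance, a heterozygote × heterozygote cross gives a 1:2:1 phenotypic ratio.
Under the 1:2:1 hypothesis (Σ ratio = 4, N = 777):
  red-flowered: 777 × 1/4 = 194.25
  pink-flowered: 777 × 2/4 = 388.5
  white-flowered: 777 × 1/4 = 194.25
χ² = Σ (O − E)² / E
  red-flowered: (184 − 194.25)² / 194.25 = 0.5409
  pink-flowered: (384 − 388.5)² / 388.5 = 0.0521
  white-flowered: (209 − 194.25)² / 194.25 = 1.1200
χ² = 0.5409 + 0.0521 + 1.1200 = 1.713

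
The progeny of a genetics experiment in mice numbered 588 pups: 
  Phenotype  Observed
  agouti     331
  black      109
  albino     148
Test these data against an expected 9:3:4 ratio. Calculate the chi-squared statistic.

The 9:3:4 ratio has 16 parts, so with N = 588 the expected counts are:
  agouti: 588 × 9/16 = 330.75
  black: 588 × 3/16 = 110.25
  albino: 588 × 4/16 = 147
χ² = Σ (O − E)² / E
  agouti: (331 − 330.75)² / 330.75 = 0.0002
  black: (109 − 110.25)² / 110.25 = 0.0142
  albino: (148 − 147)² / 147 = 0.0068
χ² = 0.0002 + 0.0142 + 0.0068 = 0.0212 ≈ 0.021

0.021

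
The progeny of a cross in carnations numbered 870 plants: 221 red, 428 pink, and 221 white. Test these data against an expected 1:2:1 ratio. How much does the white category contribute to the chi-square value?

0.056

The 1:2:1 ratio has 4 parts, so with N = 870 the expected counts are:
  red: 870 × 1/4 = 217.5
  pink: 870 × 2/4 = 435
  white: 870 × 1/4 = 217.5
Contribution of white: (221 − 217.5)² / 217.5 = 0.0563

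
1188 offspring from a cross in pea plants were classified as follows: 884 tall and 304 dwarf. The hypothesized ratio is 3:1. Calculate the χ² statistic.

Under the 3:1 hypothesis (Σ ratio = 4, N = 1188):
  tall: 1188 × 3/4 = 891
  dwarf: 1188 × 1/4 = 297
χ² = Σ (O − E)² / E
  tall: (884 − 891)² / 891 = 0.0550
  dwarf: (304 − 297)² / 297 = 0.1650
χ² = 0.0550 + 0.1650 = 0.220

0.220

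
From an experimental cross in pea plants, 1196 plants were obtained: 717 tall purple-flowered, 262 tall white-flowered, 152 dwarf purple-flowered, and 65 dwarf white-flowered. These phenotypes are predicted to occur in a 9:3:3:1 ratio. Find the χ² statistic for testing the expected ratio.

The 9:3:3:1 ratio has 16 parts, so with N = 1196 the expected counts are:
  tall purple-flowered: 1196 × 9/16 = 672.75
  tall white-flowered: 1196 × 3/16 = 224.25
  dwarf purple-flowered: 1196 × 3/16 = 224.25
  dwarf white-flowered: 1196 × 1/16 = 74.75
χ² = Σ (O − E)² / E
  tall purple-flowered: (717 − 672.75)² / 672.75 = 2.9105
  tall white-flowered: (262 − 224.25)² / 224.25 = 6.3548
  dwarf purple-flowered: (152 − 224.25)² / 224.25 = 23.2779
  dwarf white-flowered: (65 − 74.75)² / 74.75 = 1.2717
χ² = 2.9105 + 6.3548 + 23.2779 + 1.2717 = 33.8149 ≈ 33.815

33.815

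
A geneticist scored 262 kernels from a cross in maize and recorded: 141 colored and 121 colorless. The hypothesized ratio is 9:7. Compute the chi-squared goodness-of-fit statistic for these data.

Expected counts for N = 262 under a 9:7 ratio (total parts = 16):
  colored: 262 × 9/16 = 147.375
  colorless: 262 × 7/16 = 114.625
χ² = Σ (O − E)² / E
  colored: (141 − 147.375)² / 147.375 = 0.2758
  colorless: (121 − 114.625)² / 114.625 = 0.3546
χ² = 0.2758 + 0.3546 = 0.6304 ≈ 0.630

0.630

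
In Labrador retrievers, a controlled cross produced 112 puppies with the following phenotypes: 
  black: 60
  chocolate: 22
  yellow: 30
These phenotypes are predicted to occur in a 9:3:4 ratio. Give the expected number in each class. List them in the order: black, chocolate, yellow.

The 9:3:4 ratio has 16 parts, so with N = 112 the expected counts are:
  black: 112 × 9/16 = 63
  chocolate: 112 × 3/16 = 21
  yellow: 112 × 4/16 = 28

63, 21, 28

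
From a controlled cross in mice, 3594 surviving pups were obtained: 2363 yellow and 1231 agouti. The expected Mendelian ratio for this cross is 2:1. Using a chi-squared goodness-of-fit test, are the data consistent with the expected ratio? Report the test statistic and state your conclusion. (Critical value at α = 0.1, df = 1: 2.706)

The 2:1 ratio has 3 parts, so with N = 3594 the expected counts are:
  yellow: 3594 × 2/3 = 2396
  agouti: 3594 × 1/3 = 1198
χ² = Σ (O − E)² / E
  yellow: (2363 − 2396)² / 2396 = 0.4545
  agouti: (1231 − 1198)² / 1198 = 0.9090
χ² = 0.4545 + 0.9090 = 1.3635 ≈ 1.364
Degrees of freedom = 2 − 1 = 1; critical value at α = 0.1 is 2.706.
Since 1.364 < 2.706, we fail to reject the null hypothesis — the data are consistent with the 2:1 ratio.

1.364; consistent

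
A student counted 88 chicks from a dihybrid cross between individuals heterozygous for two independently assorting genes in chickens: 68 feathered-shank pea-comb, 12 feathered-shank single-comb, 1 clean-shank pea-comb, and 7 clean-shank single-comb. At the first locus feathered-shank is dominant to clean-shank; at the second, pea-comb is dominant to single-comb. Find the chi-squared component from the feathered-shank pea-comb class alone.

6.914

A dihybrid F₂ with independent assortment and complete dominance at both loci gives a 9:3:3:1 phenotypic ratio.
Under the 9:3:3:1 hypothesis (Σ ratio = 16, N = 88):
  feathered-shank pea-comb: 88 × 9/16 = 49.5
  feathered-shank single-comb: 88 × 3/16 = 16.5
  clean-shank pea-comb: 88 × 3/16 = 16.5
  clean-shank single-comb: 88 × 1/16 = 5.5
Contribution of feathered-shank pea-comb: (68 − 49.5)² / 49.5 = 6.9141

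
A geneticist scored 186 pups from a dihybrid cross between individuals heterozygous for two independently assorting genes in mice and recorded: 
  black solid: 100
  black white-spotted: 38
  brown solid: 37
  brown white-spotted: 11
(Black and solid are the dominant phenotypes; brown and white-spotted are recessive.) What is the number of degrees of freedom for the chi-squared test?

A dihybrid F₂ with independent assortment and complete dominance at both loci gives a 9:3:3:1 phenotypic ratio.
A goodness-of-fit test with 4 phenotype classes has df = 4 − 1 = 3.

3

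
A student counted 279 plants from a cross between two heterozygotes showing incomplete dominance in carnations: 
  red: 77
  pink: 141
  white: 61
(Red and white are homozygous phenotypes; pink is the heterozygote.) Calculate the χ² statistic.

1.867

With incomplete dominance, a heterozygote × heterozygote cross gives a 1:2:1 phenotypic ratio.
Expected counts for N = 279 under a 1:2:1 ratio (total parts = 4):
  red: 279 × 1/4 = 69.75
  pink: 279 × 2/4 = 139.5
  white: 279 × 1/4 = 69.75
χ² = Σ (O − E)² / E
  red: (77 − 69.75)² / 69.75 = 0.7536
  pink: (141 − 139.5)² / 139.5 = 0.0161
  white: (61 − 69.75)² / 69.75 = 1.0977
χ² = 0.7536 + 0.0161 + 1.0977 = 1.8674 ≈ 1.867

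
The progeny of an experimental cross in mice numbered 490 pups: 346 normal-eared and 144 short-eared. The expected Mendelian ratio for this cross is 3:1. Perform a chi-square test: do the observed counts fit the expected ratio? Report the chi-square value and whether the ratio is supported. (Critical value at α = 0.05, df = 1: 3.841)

The 3:1 ratio has 4 parts, so with N = 490 the expected counts are:
  normal-eared: 490 × 3/4 = 367.5
  short-eared: 490 × 1/4 = 122.5
χ² = Σ (O − E)² / E
  normal-eared: (346 − 367.5)² / 367.5 = 1.2578
  short-eared: (144 − 122.5)² / 122.5 = 3.7735
χ² = 1.2578 + 3.7735 = 5.0313 ≈ 5.031
Degrees of freedom = 2 − 1 = 1; critical value at α = 0.05 is 3.841.
Since 5.031 > 3.841, we reject the null hypothesis — the data do not fit the 3:1 ratio.

5.031; not consistent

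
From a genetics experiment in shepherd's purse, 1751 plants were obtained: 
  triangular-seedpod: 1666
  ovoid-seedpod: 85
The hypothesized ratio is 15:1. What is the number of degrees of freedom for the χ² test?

A goodness-of-fit test with 2 phenotype classes has df = 2 − 1 = 1.

1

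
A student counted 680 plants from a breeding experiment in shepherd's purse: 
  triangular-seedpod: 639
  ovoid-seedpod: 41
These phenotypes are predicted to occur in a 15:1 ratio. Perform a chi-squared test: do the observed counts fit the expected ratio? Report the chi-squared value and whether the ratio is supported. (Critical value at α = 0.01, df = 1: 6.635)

0.056; consistent

Under the 15:1 hypothesis (Σ ratio = 16, N = 680):
  triangular-seedpod: 680 × 15/16 = 637.5
  ovoid-seedpod: 680 × 1/16 = 42.5
χ² = Σ (O − E)² / E
  triangular-seedpod: (639 − 637.5)² / 637.5 = 0.0035
  ovoid-seedpod: (41 − 42.5)² / 42.5 = 0.0529
χ² = 0.0035 + 0.0529 = 0.0564 ≈ 0.056
Degrees of freedom = 2 − 1 = 1; critical value at α = 0.01 is 6.635.
Since 0.056 < 6.635, we fail to reject the null hypothesis — the data are consistent with the 15:1 ratio.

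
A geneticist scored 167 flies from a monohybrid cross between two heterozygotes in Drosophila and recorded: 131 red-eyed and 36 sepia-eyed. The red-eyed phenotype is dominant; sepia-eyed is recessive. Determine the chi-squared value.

1.056

For a monohybrid cross between heterozygotes with complete dominance, the expected phenotypic ratio is 3:1.
The 3:1 ratio has 4 parts, so with N = 167 the expected counts are:
  red-eyed: 167 × 3/4 = 125.25
  sepia-eyed: 167 × 1/4 = 41.75
χ² = Σ (O − E)² / E
  red-eyed: (131 − 125.25)² / 125.25 = 0.2640
  sepia-eyed: (36 − 41.75)² / 41.75 = 0.7919
χ² = 0.2640 + 0.7919 = 1.0559 ≈ 1.056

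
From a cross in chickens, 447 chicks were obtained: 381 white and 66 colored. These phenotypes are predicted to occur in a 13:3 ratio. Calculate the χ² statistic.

Expected counts for N = 447 under a 13:3 ratio (total parts = 16):
  white: 447 × 13/16 = 363.1875
  colored: 447 × 3/16 = 83.8125
χ² = Σ (O − E)² / E
  white: (381 − 363.1875)² / 363.1875 = 0.8736
  colored: (66 − 83.8125)² / 83.8125 = 3.7857
χ² = 0.8736 + 3.7857 = 4.6593 ≈ 4.659

4.659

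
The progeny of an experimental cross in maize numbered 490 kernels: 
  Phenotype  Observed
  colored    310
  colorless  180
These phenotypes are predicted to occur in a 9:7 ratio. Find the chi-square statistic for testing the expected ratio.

9.799

The 9:7 ratio has 16 parts, so with N = 490 the expected counts are:
  colored: 490 × 9/16 = 275.625
  colorless: 490 × 7/16 = 214.375
χ² = Σ (O − E)² / E
  colored: (310 − 275.625)² / 275.625 = 4.2871
  colorless: (180 − 214.375)² / 214.375 = 5.5120
χ² = 4.2871 + 5.5120 = 9.7991 ≈ 9.799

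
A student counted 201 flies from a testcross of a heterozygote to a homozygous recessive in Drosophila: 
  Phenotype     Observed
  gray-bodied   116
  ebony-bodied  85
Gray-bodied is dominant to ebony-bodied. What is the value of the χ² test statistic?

A testcross of a heterozygote (Aa × aa) gives a 1:1 phenotypic ratio.
Total ratio parts = 2. Expected numbers out of 201:
  gray-bodied: 201 × 1/2 = 100.5
  ebony-bodied: 201 × 1/2 = 100.5
χ² = Σ (O − E)² / E
  gray-bodied: (116 − 100.5)² / 100.5 = 2.3905
  ebony-bodied: (85 − 100.5)² / 100.5 = 2.3905
χ² = 2.3905 + 2.3905 = 4.781

4.781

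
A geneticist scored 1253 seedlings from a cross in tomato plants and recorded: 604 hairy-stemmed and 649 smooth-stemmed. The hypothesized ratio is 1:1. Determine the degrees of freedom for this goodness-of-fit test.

A goodness-of-fit test with 2 phenotype classes has df = 2 − 1 = 1.

1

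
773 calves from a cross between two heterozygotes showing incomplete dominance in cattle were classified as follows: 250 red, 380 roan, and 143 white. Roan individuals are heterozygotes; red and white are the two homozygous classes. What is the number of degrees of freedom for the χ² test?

With incomplete dominance, a heterozygote × heterozygote cross gives a 1:2:1 phenotypic ratio.
A goodness-of-fit test with 3 phenotype classes has df = 3 − 1 = 2.

2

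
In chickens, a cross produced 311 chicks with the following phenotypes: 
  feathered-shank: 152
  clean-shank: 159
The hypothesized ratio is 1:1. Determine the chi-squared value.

0.158

The 1:1 ratio has 2 parts, so with N = 311 the expected counts are:
  feathered-shank: 311 × 1/2 = 155.5
  clean-shank: 311 × 1/2 = 155.5
χ² = Σ (O − E)² / E
  feathered-shank: (152 − 155.5)² / 155.5 = 0.0788
  clean-shank: (159 − 155.5)² / 155.5 = 0.0788
χ² = 0.0788 + 0.0788 = 0.1576 ≈ 0.158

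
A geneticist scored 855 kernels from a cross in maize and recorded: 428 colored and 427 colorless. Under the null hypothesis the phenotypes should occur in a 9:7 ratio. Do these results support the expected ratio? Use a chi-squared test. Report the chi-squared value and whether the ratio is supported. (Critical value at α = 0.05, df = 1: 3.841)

Under the 9:7 hypothesis (Σ ratio = 16, N = 855):
  colored: 855 × 9/16 = 480.9375
  colorless: 855 × 7/16 = 374.0625
χ² = Σ (O − E)² / E
  colored: (428 − 480.9375)² / 480.9375 = 5.8269
  colorless: (427 − 374.0625)² / 374.0625 = 7.4917
χ² = 5.8269 + 7.4917 = 13.3186 ≈ 13.319
Degrees of freedom = 2 − 1 = 1; critical value at α = 0.05 is 3.841.
Since 13.319 > 3.841, we reject the null hypothesis — the data do not fit the 9:7 ratio.

13.319; not consistent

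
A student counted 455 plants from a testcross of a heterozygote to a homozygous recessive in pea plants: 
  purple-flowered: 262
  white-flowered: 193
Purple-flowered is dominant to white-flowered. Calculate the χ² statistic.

10.464

A testcross of a heterozygote (Aa × aa) gives a 1:1 phenotypic ratio.
Expected counts for N = 455 under a 1:1 ratio (total parts = 2):
  purple-flowered: 455 × 1/2 = 227.5
  white-flowered: 455 × 1/2 = 227.5
χ² = Σ (O − E)² / E
  purple-flowered: (262 − 227.5)² / 227.5 = 5.2319
  white-flowered: (193 − 227.5)² / 227.5 = 5.2319
χ² = 5.2319 + 5.2319 = 10.4638 ≈ 10.464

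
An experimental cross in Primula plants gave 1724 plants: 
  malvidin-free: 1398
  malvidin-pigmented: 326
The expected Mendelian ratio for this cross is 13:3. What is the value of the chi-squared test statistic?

0.029

Under the 13:3 hypothesis (Σ ratio = 16, N = 1724):
  malvidin-free: 1724 × 13/16 = 1400.75
  malvidin-pigmented: 1724 × 3/16 = 323.25
χ² = Σ (O − E)² / E
  malvidin-free: (1398 − 1400.75)² / 1400.75 = 0.0054
  malvidin-pigmented: (326 − 323.25)² / 323.25 = 0.0234
χ² = 0.0054 + 0.0234 = 0.0288 ≈ 0.029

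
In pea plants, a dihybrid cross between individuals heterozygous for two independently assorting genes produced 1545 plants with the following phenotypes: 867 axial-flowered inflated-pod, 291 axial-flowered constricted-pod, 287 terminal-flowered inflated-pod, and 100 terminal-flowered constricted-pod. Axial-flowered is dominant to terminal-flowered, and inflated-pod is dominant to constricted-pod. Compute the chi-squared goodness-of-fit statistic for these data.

0.158

A dihybrid F₂ with independent assortment and complete dominance at both loci gives a 9:3:3:1 phenotypic ratio.
Total ratio parts = 16. Expected numbers out of 1545:
  axial-flowered inflated-pod: 1545 × 9/16 = 869.0625
  axial-flowered constricted-pod: 1545 × 3/16 = 289.6875
  terminal-flowered inflated-pod: 1545 × 3/16 = 289.6875
  terminal-flowered constricted-pod: 1545 × 1/16 = 96.5625
χ² = Σ (O − E)² / E
  axial-flowered inflated-pod: (867 − 869.0625)² / 869.0625 = 0.0049
  axial-flowered constricted-pod: (291 − 289.6875)² / 289.6875 = 0.0059
  terminal-flowered inflated-pod: (287 − 289.6875)² / 289.6875 = 0.0249
  terminal-flowered constricted-pod: (100 − 96.5625)² / 96.5625 = 0.1224
χ² = 0.0049 + 0.0059 + 0.0249 + 0.1224 = 0.1581 ≈ 0.158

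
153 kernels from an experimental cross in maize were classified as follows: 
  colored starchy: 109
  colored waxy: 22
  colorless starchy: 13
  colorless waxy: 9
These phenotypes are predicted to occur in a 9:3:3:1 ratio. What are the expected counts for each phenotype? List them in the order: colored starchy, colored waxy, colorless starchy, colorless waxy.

86.0625, 28.6875, 28.6875, 9.5625

The 9:3:3:1 ratio has 16 parts, so with N = 153 the expected counts are:
  colored starchy: 153 × 9/16 = 86.0625
  colored waxy: 153 × 3/16 = 28.6875
  colorless starchy: 153 × 3/16 = 28.6875
  colorless waxy: 153 × 1/16 = 9.5625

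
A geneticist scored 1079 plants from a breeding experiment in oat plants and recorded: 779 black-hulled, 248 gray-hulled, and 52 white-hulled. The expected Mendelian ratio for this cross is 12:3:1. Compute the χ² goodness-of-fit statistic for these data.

14.982

Total ratio parts = 16. Expected numbers out of 1079:
  black-hulled: 1079 × 12/16 = 809.25
  gray-hulled: 1079 × 3/16 = 202.3125
  white-hulled: 1079 × 1/16 = 67.4375
χ² = Σ (O − E)² / E
  black-hulled: (779 − 809.25)² / 809.25 = 1.1308
  gray-hulled: (248 − 202.3125)² / 202.3125 = 10.3174
  white-hulled: (52 − 67.4375)² / 67.4375 = 3.5339
χ² = 1.1308 + 10.3174 + 3.5339 = 14.9821 ≈ 14.982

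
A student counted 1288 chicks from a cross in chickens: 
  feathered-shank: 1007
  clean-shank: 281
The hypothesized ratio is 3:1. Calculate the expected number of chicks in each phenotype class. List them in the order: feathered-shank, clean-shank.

Total ratio parts = 4. Expected numbers out of 1288:
  feathered-shank: 1288 × 3/4 = 966
  clean-shank: 1288 × 1/4 = 322

966, 322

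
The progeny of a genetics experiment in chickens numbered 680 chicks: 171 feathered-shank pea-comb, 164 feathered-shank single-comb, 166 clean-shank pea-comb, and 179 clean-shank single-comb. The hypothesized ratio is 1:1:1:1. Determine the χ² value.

Expected counts for N = 680 under a 1:1:1:1 ratio (total parts = 4):
  feathered-shank pea-comb: 680 × 1/4 = 170
  feathered-shank single-comb: 680 × 1/4 = 170
  clean-shank pea-comb: 680 × 1/4 = 170
  clean-shank single-comb: 680 × 1/4 = 170
χ² = Σ (O − E)² / E
  feathered-shank pea-comb: (171 − 170)² / 170 = 0.0059
  feathered-shank single-comb: (164 − 170)² / 170 = 0.2118
  clean-shank pea-comb: (166 − 170)² / 170 = 0.0941
  clean-shank single-comb: (179 − 170)² / 170 = 0.4765
χ² = 0.0059 + 0.2118 + 0.0941 + 0.4765 = 0.7883 ≈ 0.788

0.788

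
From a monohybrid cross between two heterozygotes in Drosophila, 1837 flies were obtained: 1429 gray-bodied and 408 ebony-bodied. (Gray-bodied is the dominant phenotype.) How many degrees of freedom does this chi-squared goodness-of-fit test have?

1

For a monohybrid cross between heterozygotes with complete dominance, the expected phenotypic ratio is 3:1.
A goodness-of-fit test with 2 phenotype classes has df = 2 − 1 = 1.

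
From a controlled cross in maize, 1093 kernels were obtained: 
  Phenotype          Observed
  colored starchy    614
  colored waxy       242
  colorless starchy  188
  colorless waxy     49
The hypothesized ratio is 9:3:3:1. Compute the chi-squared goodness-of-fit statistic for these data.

Under the 9:3:3:1 hypothesis (Σ ratio = 16, N = 1093):
  colored starchy: 1093 × 9/16 = 614.8125
  colored waxy: 1093 × 3/16 = 204.9375
  colorless starchy: 1093 × 3/16 = 204.9375
  colorless waxy: 1093 × 1/16 = 68.3125
χ² = Σ (O − E)² / E
  colored starchy: (614 − 614.8125)² / 614.8125 = 0.0011
  colored waxy: (242 − 204.9375)² / 204.9375 = 6.7027
  colorless starchy: (188 − 204.9375)² / 204.9375 = 1.3998
  colorless waxy: (49 − 68.3125)² / 68.3125 = 5.4598
χ² = 0.0011 + 6.7027 + 1.3998 + 5.4598 = 13.5634 ≈ 13.563

13.563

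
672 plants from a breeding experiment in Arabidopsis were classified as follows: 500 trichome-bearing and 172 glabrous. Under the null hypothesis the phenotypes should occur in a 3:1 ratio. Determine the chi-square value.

0.127

The 3:1 ratio has 4 parts, so with N = 672 the expected counts are:
  trichome-bearing: 672 × 3/4 = 504
  glabrous: 672 × 1/4 = 168
χ² = Σ (O − E)² / E
  trichome-bearing: (500 − 504)² / 504 = 0.0317
  glabrous: (172 − 168)² / 168 = 0.0952
χ² = 0.0317 + 0.0952 = 0.1269 ≈ 0.127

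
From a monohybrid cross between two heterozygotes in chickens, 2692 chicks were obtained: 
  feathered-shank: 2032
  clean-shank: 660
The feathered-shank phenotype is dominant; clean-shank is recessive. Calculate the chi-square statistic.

For a monohybrid cross between heterozygotes with complete dominance, the expected phenotypic ratio is 3:1.
Under the 3:1 hypothesis (Σ ratio = 4, N = 2692):
  feathered-shank: 2692 × 3/4 = 2019
  clean-shank: 2692 × 1/4 = 673
χ² = Σ (O − E)² / E
  feathered-shank: (2032 − 2019)² / 2019 = 0.0837
  clean-shank: (660 − 673)² / 673 = 0.2511
χ² = 0.0837 + 0.2511 = 0.3348 ≈ 0.335

0.335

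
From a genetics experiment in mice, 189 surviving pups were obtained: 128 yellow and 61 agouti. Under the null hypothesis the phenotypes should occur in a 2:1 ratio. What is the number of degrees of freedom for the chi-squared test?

A goodness-of-fit test with 2 phenotype classes has df = 2 − 1 = 1.

1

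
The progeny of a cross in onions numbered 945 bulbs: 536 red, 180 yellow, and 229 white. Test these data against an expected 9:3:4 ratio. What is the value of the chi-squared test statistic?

Total ratio parts = 16. Expected numbers out of 945:
  red: 945 × 9/16 = 531.5625
  yellow: 945 × 3/16 = 177.1875
  white: 945 × 4/16 = 236.25
χ² = Σ (O − E)² / E
  red: (536 − 531.5625)² / 531.5625 = 0.0370
  yellow: (180 − 177.1875)² / 177.1875 = 0.0446
  white: (229 − 236.25)² / 236.25 = 0.2225
χ² = 0.0370 + 0.0446 + 0.2225 = 0.3041 ≈ 0.304

0.304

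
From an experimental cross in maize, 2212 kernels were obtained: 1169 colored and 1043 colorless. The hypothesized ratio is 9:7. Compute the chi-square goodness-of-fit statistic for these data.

Under the 9:7 hypothesis (Σ ratio = 16, N = 2212):
  colored: 2212 × 9/16 = 1244.25
  colorless: 2212 × 7/16 = 967.75
χ² = Σ (O − E)² / E
  colored: (1169 − 1244.25)² / 1244.25 = 4.5510
  colorless: (1043 − 967.75)² / 967.75 = 5.8513
χ² = 4.5510 + 5.8513 = 10.4023 ≈ 10.402

10.402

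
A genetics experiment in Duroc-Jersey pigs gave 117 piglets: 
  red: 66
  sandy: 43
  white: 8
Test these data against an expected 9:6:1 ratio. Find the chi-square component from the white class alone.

0.065

Expected counts for N = 117 under a 9:6:1 ratio (total parts = 16):
  red: 117 × 9/16 = 65.8125
  sandy: 117 × 6/16 = 43.875
  white: 117 × 1/16 = 7.3125
Contribution of white: (8 − 7.3125)² / 7.3125 = 0.0646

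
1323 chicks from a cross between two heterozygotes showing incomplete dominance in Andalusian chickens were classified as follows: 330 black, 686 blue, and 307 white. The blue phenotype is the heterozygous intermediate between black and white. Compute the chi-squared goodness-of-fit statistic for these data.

With incomplete dominance, a heterozygote × heterozygote cross gives a 1:2:1 phenotypic ratio.
The 1:2:1 ratio has 4 parts, so with N = 1323 the expected counts are:
  black: 1323 × 1/4 = 330.75
  blue: 1323 × 2/4 = 661.5
  white: 1323 × 1/4 = 330.75
χ² = Σ (O − E)² / E
  black: (330 − 330.75)² / 330.75 = 0.0017
  blue: (686 − 661.5)² / 661.5 = 0.9074
  white: (307 − 330.75)² / 330.75 = 1.7054
χ² = 0.0017 + 0.9074 + 1.7054 = 2.6145 ≈ 2.615

2.615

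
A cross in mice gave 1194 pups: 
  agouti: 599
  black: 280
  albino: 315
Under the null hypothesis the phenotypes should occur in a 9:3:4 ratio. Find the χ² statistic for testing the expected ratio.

22.836

Under the 9:3:4 hypothesis (Σ ratio = 16, N = 1194):
  agouti: 1194 × 9/16 = 671.625
  black: 1194 × 3/16 = 223.875
  albino: 1194 × 4/16 = 298.5
χ² = Σ (O − E)² / E
  agouti: (599 − 671.625)² / 671.625 = 7.8532
  black: (280 − 223.875)² / 223.875 = 14.0704
  albino: (315 − 298.5)² / 298.5 = 0.9121
χ² = 7.8532 + 14.0704 + 0.9121 = 22.8357 ≈ 22.836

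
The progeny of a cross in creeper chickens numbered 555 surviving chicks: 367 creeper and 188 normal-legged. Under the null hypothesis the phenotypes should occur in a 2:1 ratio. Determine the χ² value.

0.073

Under the 2:1 hypothesis (Σ ratio = 3, N = 555):
  creeper: 555 × 2/3 = 370
  normal-legged: 555 × 1/3 = 185
χ² = Σ (O − E)² / E
  creeper: (367 − 370)² / 370 = 0.0243
  normal-legged: (188 − 185)² / 185 = 0.0486
χ² = 0.0243 + 0.0486 = 0.0729 ≈ 0.073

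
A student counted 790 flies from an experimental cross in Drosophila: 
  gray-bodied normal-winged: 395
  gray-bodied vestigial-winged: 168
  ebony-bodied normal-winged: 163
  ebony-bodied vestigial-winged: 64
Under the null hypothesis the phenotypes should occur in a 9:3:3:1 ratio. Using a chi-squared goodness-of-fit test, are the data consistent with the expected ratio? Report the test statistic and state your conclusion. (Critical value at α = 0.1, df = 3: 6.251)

Under the 9:3:3:1 hypothesis (Σ ratio = 16, N = 790):
  gray-bodied normal-winged: 790 × 9/16 = 444.375
  gray-bodied vestigial-winged: 790 × 3/16 = 148.125
  ebony-bodied normal-winged: 790 × 3/16 = 148.125
  ebony-bodied vestigial-winged: 790 × 1/16 = 49.375
χ² = Σ (O − E)² / E
  gray-bodied normal-winged: (395 − 444.375)² / 444.375 = 5.4861
  gray-bodied vestigial-winged: (168 − 148.125)² / 148.125 = 2.6668
  ebony-bodied normal-winged: (163 − 148.125)² / 148.125 = 1.4938
  ebony-bodied vestigial-winged: (64 − 49.375)² / 49.375 = 4.3320
χ² = 5.4861 + 2.6668 + 1.4938 + 4.3320 = 13.9787 ≈ 13.979
Degrees of freedom = 4 − 1 = 3; critical value at α = 0.1 is 6.251.
Since 13.979 > 6.251, we reject the null hypothesis — the data do not fit the 9:3:3:1 ratio.

13.979; not consistent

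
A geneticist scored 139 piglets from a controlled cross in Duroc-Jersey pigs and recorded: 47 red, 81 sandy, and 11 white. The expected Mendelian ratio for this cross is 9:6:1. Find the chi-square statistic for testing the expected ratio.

29.051

Under the 9:6:1 hypothesis (Σ ratio = 16, N = 139):
  red: 139 × 9/16 = 78.1875
  sandy: 139 × 6/16 = 52.125
  white: 139 × 1/16 = 8.6875
χ² = Σ (O − E)² / E
  red: (47 − 78.1875)² / 78.1875 = 12.4401
  sandy: (81 − 52.125)² / 52.125 = 15.9955
  white: (11 − 8.6875)² / 8.6875 = 0.6156
χ² = 12.4401 + 15.9955 + 0.6156 = 29.0512 ≈ 29.051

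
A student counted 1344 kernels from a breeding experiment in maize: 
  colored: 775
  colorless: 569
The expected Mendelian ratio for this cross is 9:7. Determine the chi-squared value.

1.091

The 9:7 ratio has 16 parts, so with N = 1344 the expected counts are:
  colored: 1344 × 9/16 = 756
  colorless: 1344 × 7/16 = 588
χ² = Σ (O − E)² / E
  colored: (775 − 756)² / 756 = 0.4775
  colorless: (569 − 588)² / 588 = 0.6139
χ² = 0.4775 + 0.6139 = 1.0914 ≈ 1.091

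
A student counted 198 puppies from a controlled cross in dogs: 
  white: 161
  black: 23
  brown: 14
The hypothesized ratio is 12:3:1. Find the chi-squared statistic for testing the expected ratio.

Total ratio parts = 16. Expected numbers out of 198:
  white: 198 × 12/16 = 148.5
  black: 198 × 3/16 = 37.125
  brown: 198 × 1/16 = 12.375
χ² = Σ (O − E)² / E
  white: (161 − 148.5)² / 148.5 = 1.0522
  black: (23 − 37.125)² / 37.125 = 5.3742
  brown: (14 − 12.375)² / 12.375 = 0.2134
χ² = 1.0522 + 5.3742 + 0.2134 = 6.6398 ≈ 6.640

6.640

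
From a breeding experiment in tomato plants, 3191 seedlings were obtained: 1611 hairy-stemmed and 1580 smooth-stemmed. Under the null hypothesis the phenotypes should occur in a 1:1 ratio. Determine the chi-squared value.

Under the 1:1 hypothesis (Σ ratio = 2, N = 3191):
  hairy-stemmed: 3191 × 1/2 = 1595.5
  smooth-stemmed: 3191 × 1/2 = 1595.5
χ² = Σ (O − E)² / E
  hairy-stemmed: (1611 − 1595.5)² / 1595.5 = 0.1506
  smooth-stemmed: (1580 − 1595.5)² / 1595.5 = 0.1506
χ² = 0.1506 + 0.1506 = 0.3012 ≈ 0.301

0.301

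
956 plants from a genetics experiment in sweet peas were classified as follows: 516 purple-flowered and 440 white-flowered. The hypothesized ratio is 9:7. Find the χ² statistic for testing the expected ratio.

The 9:7 ratio has 16 parts, so with N = 956 the expected counts are:
  purple-flowered: 956 × 9/16 = 537.75
  white-flowered: 956 × 7/16 = 418.25
χ² = Σ (O − E)² / E
  purple-flowered: (516 − 537.75)² / 537.75 = 0.8797
  white-flowered: (440 − 418.25)² / 418.25 = 1.1311
χ² = 0.8797 + 1.1311 = 2.0108 ≈ 2.011

2.011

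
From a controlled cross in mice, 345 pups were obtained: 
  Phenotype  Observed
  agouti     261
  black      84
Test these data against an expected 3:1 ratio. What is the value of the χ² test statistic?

Expected counts for N = 345 under a 3:1 ratio (total parts = 4):
  agouti: 345 × 3/4 = 258.75
  black: 345 × 1/4 = 86.25
χ² = Σ (O − E)² / E
  agouti: (261 − 258.75)² / 258.75 = 0.0196
  black: (84 − 86.25)² / 86.25 = 0.0587
χ² = 0.0196 + 0.0587 = 0.0783 ≈ 0.078

0.078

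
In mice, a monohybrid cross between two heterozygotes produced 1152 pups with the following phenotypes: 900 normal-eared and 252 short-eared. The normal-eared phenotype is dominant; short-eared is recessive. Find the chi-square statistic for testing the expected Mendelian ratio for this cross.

For a monohybrid cross between heterozygotes with complete dominance, the expected phenotypic ratio is 3:1.
Under the 3:1 hypothesis (Σ ratio = 4, N = 1152):
  normal-eared: 1152 × 3/4 = 864
  short-eared: 1152 × 1/4 = 288
χ² = Σ (O − E)² / E
  normal-eared: (900 − 864)² / 864 = 1.5000
  short-eared: (252 − 288)² / 288 = 4.5000
χ² = 1.5000 + 4.5000 = 6.000

6.000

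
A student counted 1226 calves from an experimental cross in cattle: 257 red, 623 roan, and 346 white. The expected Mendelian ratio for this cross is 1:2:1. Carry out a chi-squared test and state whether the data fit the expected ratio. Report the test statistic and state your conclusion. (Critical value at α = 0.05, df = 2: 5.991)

13.248; not consistent

Total ratio parts = 4. Expected numbers out of 1226:
  red: 1226 × 1/4 = 306.5
  roan: 1226 × 2/4 = 613
  white: 1226 × 1/4 = 306.5
χ² = Σ (O − E)² / E
  red: (257 − 306.5)² / 306.5 = 7.9943
  roan: (623 − 613)² / 613 = 0.1631
  white: (346 − 306.5)² / 306.5 = 5.0905
χ² = 7.9943 + 0.1631 + 5.0905 = 13.2479 ≈ 13.248
Degrees of freedom = 3 − 1 = 2; critical value at α = 0.05 is 5.991.
Since 13.248 > 5.991, we reject the null hypothesis — the data do not fit the 1:2:1 ratio.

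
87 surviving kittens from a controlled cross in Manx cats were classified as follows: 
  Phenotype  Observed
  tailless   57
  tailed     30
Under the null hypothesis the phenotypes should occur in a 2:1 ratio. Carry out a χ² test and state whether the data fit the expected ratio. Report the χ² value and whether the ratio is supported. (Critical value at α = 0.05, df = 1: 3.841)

0.052; consistent

Total ratio parts = 3. Expected numbers out of 87:
  tailless: 87 × 2/3 = 58
  tailed: 87 × 1/3 = 29
χ² = Σ (O − E)² / E
  tailless: (57 − 58)² / 58 = 0.0172
  tailed: (30 − 29)² / 29 = 0.0345
χ² = 0.0172 + 0.0345 = 0.0517 ≈ 0.052
Degrees of freedom = 2 − 1 = 1; critical value at α = 0.05 is 3.841.
Since 0.052 < 3.841, we fail to reject the null hypothesis — the data are consistent with the 2:1 ratio.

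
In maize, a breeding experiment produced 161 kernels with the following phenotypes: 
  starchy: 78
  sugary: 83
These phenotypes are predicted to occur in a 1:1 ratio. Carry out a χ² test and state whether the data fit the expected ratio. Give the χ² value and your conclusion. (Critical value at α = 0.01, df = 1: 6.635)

Expected counts for N = 161 under a 1:1 ratio (total parts = 2):
  starchy: 161 × 1/2 = 80.5
  sugary: 161 × 1/2 = 80.5
χ² = Σ (O − E)² / E
  starchy: (78 − 80.5)² / 80.5 = 0.0776
  sugary: (83 − 80.5)² / 80.5 = 0.0776
χ² = 0.0776 + 0.0776 = 0.1552 ≈ 0.155
Degrees of freedom = 2 − 1 = 1; critical value at α = 0.01 is 6.635.
Since 0.155 < 6.635, we fail to reject the null hypothesis — the data are consistent with the 1:1 ratio.

0.155; consistent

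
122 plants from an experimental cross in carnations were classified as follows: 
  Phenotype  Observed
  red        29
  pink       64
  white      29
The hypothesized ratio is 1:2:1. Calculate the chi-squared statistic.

0.295

Under the 1:2:1 hypothesis (Σ ratio = 4, N = 122):
  red: 122 × 1/4 = 30.5
  pink: 122 × 2/4 = 61
  white: 122 × 1/4 = 30.5
χ² = Σ (O − E)² / E
  red: (29 − 30.5)² / 30.5 = 0.0738
  pink: (64 − 61)² / 61 = 0.1475
  white: (29 − 30.5)² / 30.5 = 0.0738
χ² = 0.0738 + 0.1475 + 0.0738 = 0.2951 ≈ 0.295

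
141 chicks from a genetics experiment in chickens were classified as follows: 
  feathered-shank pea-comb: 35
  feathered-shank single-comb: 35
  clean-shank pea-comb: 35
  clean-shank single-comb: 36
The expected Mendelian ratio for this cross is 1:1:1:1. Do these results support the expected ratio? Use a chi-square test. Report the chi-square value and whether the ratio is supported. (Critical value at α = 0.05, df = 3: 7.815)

0.021; consistent

Under the 1:1:1:1 hypothesis (Σ ratio = 4, N = 141):
  feathered-shank pea-comb: 141 × 1/4 = 35.25
  feathered-shank single-comb: 141 × 1/4 = 35.25
  clean-shank pea-comb: 141 × 1/4 = 35.25
  clean-shank single-comb: 141 × 1/4 = 35.25
χ² = Σ (O − E)² / E
  feathered-shank pea-comb: (35 − 35.25)² / 35.25 = 0.0018
  feathered-shank single-comb: (35 − 35.25)² / 35.25 = 0.0018
  clean-shank pea-comb: (35 − 35.25)² / 35.25 = 0.0018
  clean-shank single-comb: (36 − 35.25)² / 35.25 = 0.0160
χ² = 0.0018 + 0.0018 + 0.0018 + 0.0160 = 0.0214 ≈ 0.021
Degrees of freedom = 4 − 1 = 3; critical value at α = 0.05 is 7.815.
Since 0.021 < 7.815, we fail to reject the null hypothesis — the data are consistent with the 1:1:1:1 ratio.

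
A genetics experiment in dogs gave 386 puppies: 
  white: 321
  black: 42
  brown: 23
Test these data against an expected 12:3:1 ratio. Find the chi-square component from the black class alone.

Under the 12:3:1 hypothesis (Σ ratio = 16, N = 386):
  white: 386 × 12/16 = 289.5
  black: 386 × 3/16 = 72.375
  brown: 386 × 1/16 = 24.125
Contribution of black: (42 − 72.375)² / 72.375 = 12.7481

12.748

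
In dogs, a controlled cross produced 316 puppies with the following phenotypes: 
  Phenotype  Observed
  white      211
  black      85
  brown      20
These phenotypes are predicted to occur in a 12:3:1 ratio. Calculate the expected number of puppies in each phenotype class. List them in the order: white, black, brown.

237, 59.25, 19.75

Under the 12:3:1 hypothesis (Σ ratio = 16, N = 316):
  white: 316 × 12/16 = 237
  black: 316 × 3/16 = 59.25
  brown: 316 × 1/16 = 19.75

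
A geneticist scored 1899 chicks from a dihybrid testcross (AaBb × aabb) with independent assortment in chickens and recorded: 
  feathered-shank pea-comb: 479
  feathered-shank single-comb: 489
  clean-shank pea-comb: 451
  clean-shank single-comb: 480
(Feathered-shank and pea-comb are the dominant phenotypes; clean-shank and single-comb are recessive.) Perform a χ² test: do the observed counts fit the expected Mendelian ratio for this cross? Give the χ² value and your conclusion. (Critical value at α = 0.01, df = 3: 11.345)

A dihybrid testcross with independent assortment gives a 1:1:1:1 ratio.
Expected counts for N = 1899 under a 1:1:1:1 ratio (total parts = 4):
  feathered-shank pea-comb: 1899 × 1/4 = 474.75
  feathered-shank single-comb: 1899 × 1/4 = 474.75
  clean-shank pea-comb: 1899 × 1/4 = 474.75
  clean-shank single-comb: 1899 × 1/4 = 474.75
χ² = Σ (O − E)² / E
  feathered-shank pea-comb: (479 − 474.75)² / 474.75 = 0.0380
  feathered-shank single-comb: (489 − 474.75)² / 474.75 = 0.4277
  clean-shank pea-comb: (451 − 474.75)² / 474.75 = 1.1881
  clean-shank single-comb: (480 − 474.75)² / 474.75 = 0.0581
χ² = 0.0380 + 0.4277 + 1.1881 + 0.0581 = 1.7119 ≈ 1.712
Degrees of freedom = 4 − 1 = 3; critical value at α = 0.01 is 11.345.
Since 1.712 < 11.345, we fail to reject the null hypothesis — the data are consistent with the 1:1:1:1 ratio.

1.712; consistent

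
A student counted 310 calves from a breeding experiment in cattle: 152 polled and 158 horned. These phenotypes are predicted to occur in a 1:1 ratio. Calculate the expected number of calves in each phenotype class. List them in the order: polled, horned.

Under the 1:1 hypothesis (Σ ratio = 2, N = 310):
  polled: 310 × 1/2 = 155
  horned: 310 × 1/2 = 155

155, 155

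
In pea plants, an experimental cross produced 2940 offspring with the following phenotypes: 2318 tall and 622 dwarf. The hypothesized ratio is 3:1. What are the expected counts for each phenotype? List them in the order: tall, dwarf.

The 3:1 ratio has 4 parts, so with N = 2940 the expected counts are:
  tall: 2940 × 3/4 = 2205
  dwarf: 2940 × 1/4 = 735

2205, 735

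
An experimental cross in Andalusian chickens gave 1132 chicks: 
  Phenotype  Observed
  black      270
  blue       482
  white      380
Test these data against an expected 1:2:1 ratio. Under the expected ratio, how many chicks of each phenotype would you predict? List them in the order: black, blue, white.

283, 566, 283

Expected counts for N = 1132 under a 1:2:1 ratio (total parts = 4):
  black: 1132 × 1/4 = 283
  blue: 1132 × 2/4 = 566
  white: 1132 × 1/4 = 283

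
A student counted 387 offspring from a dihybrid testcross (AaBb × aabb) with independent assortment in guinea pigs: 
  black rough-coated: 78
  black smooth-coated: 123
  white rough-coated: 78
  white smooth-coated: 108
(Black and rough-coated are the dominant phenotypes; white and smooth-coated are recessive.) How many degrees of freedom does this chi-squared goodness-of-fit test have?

A dihybrid testcross with independent assortment gives a 1:1:1:1 ratio.
A goodness-of-fit test with 4 phenotype classes has df = 4 − 1 = 3.

3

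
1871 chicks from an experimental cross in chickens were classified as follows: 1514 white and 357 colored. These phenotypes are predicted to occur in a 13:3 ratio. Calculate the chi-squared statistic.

Total ratio parts = 16. Expected numbers out of 1871:
  white: 1871 × 13/16 = 1520.1875
  colored: 1871 × 3/16 = 350.8125
χ² = Σ (O − E)² / E
  white: (1514 − 1520.1875)² / 1520.1875 = 0.0252
  colored: (357 − 350.8125)² / 350.8125 = 0.1091
χ² = 0.0252 + 0.1091 = 0.1343 ≈ 0.134

0.134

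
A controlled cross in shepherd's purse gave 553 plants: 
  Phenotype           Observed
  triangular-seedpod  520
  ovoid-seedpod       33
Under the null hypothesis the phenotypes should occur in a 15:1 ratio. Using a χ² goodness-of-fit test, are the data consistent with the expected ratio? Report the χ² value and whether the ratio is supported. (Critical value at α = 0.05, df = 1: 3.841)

0.075; consistent

Under the 15:1 hypothesis (Σ ratio = 16, N = 553):
  triangular-seedpod: 553 × 15/16 = 518.4375
  ovoid-seedpod: 553 × 1/16 = 34.5625
χ² = Σ (O − E)² / E
  triangular-seedpod: (520 − 518.4375)² / 518.4375 = 0.0047
  ovoid-seedpod: (33 − 34.5625)² / 34.5625 = 0.0706
χ² = 0.0047 + 0.0706 = 0.0753 ≈ 0.075
Degrees of freedom = 2 − 1 = 1; critical value at α = 0.05 is 3.841.
Since 0.075 < 3.841, we fail to reject the null hypothesis — the data are consistent with the 15:1 ratio.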